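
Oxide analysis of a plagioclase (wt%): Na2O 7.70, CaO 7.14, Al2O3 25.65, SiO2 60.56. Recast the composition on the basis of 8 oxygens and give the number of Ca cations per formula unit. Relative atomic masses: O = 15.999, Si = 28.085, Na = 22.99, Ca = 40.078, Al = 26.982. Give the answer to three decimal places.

Na2O: 7.70/61.979 = 0.12424 mol → 0.24848 mol Na, 0.12424 mol O.
CaO: 7.14/56.077 = 0.12732 mol → 0.12732 mol Ca, 0.12732 mol O.
Al2O3: 25.65/101.961 = 0.25157 mol → 0.50314 mol Al, 0.75471 mol O.
SiO2: 60.56/60.083 = 1.00794 mol → 1.00794 mol Si, 2.01588 mol O.
Total oxygen = 3.02215 mol. Normalization factor = 8/3.02215 = 2.64712.
Ca per 8 O = 0.12732 × 2.64712 = 0.337.

0.337 Ca apfu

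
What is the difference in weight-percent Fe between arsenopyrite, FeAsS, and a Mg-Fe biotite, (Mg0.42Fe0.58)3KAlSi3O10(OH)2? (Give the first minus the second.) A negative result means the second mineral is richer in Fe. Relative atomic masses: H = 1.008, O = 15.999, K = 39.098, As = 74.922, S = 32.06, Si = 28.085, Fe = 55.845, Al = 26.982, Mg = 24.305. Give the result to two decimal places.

Fe in FeAsS: molar mass 162.827 g/mol; 1×55.845 = 55.845 g → 34.30 wt%.
Fe in (Mg0.42Fe0.58)3KAlSi3O10(OH)2: molar mass 472.134 g/mol; 1.74×55.845 = 97.170 g → 20.58 wt%.
Difference = 34.30 − 20.58 = 13.72 percentage points.

13.72 percentage points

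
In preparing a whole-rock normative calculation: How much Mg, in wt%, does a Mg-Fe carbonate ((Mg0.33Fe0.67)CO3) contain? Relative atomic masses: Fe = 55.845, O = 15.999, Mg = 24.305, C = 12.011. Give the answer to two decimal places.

7.61 wt%

Formula mass = 0.33×24.305 + 0.67×55.845 + 1×12.011 + 3×15.999 = 105.445 g/mol, of which 8.021 g is Mg.
So Mg makes up 8.021/105.445 = 0.0761 of the mass, i.e. 7.61%.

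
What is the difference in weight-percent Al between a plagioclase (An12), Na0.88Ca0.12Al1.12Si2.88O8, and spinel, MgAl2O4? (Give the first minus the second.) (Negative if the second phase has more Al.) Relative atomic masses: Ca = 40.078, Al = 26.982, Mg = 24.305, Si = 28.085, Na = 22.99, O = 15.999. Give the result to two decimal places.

First mineral: 30.220 g Al in 264.137 g formula = 11.44 wt% Al.
Second mineral: 53.964 g Al in 142.265 g formula = 37.93 wt% Al.
11.44% − 37.93% gives a difference of -26.49 percentage points.

-26.49 percentage points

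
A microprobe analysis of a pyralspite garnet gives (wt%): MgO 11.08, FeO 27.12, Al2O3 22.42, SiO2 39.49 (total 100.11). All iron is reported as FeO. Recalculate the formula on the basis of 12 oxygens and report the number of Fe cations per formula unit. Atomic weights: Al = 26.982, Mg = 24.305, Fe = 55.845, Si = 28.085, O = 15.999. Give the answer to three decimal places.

MgO: 11.08/40.304 = 0.27491 mol → 0.27491 mol Mg, 0.27491 mol O.
FeO: 27.12/71.844 = 0.37748 mol → 0.37748 mol Fe, 0.37748 mol O.
Al2O3: 22.42/101.961 = 0.21989 mol → 0.43978 mol Al, 0.65967 mol O.
SiO2: 39.49/60.083 = 0.65726 mol → 0.65726 mol Si, 1.31452 mol O.
Total oxygen = 2.62658 mol. Normalization factor = 12/2.62658 = 4.56868.
Fe per 12 O = 0.37748 × 4.56868 = 1.725.

1.725 Fe apfu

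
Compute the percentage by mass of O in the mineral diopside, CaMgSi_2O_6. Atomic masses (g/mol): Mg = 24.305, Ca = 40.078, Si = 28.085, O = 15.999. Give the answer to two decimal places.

Molar mass of CaMgSi_2O_6: 1×40.078 + 1×24.305 + 2×28.085 + 6×15.999 = 216.547 g/mol.
Mass of O per formula unit: 6 × 15.999 = 95.994 g.
Weight fraction O = 95.994 / 216.547 = 0.4433.

44.33 mass %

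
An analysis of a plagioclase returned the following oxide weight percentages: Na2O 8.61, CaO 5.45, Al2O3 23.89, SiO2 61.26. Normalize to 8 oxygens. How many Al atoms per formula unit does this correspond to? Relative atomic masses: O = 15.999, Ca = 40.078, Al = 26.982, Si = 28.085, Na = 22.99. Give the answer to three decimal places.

1.259 Al apfu

Na2O: 8.61/61.979 = 0.13892 mol → 0.27784 mol Na, 0.13892 mol O.
CaO: 5.45/56.077 = 0.09719 mol → 0.09719 mol Ca, 0.09719 mol O.
Al2O3: 23.89/101.961 = 0.23431 mol → 0.46862 mol Al, 0.70293 mol O.
SiO2: 61.26/60.083 = 1.01959 mol → 1.01959 mol Si, 2.03918 mol O.
Total oxygen = 2.97822 mol. Normalization factor = 8/2.97822 = 2.68617.
Al per 8 O = 0.46862 × 2.68617 = 1.259.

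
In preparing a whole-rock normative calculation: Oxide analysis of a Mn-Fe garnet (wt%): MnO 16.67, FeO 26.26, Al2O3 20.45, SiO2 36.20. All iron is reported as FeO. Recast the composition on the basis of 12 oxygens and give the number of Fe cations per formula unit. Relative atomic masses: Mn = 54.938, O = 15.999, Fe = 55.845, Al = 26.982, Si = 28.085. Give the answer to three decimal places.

MnO: 16.67/70.937 = 0.23500 mol → 0.23500 mol Mn, 0.23500 mol O.
FeO: 26.26/71.844 = 0.36551 mol → 0.36551 mol Fe, 0.36551 mol O.
Al2O3: 20.45/101.961 = 0.20057 mol → 0.40114 mol Al, 0.60171 mol O.
SiO2: 36.20/60.083 = 0.60250 mol → 0.60250 mol Si, 1.20500 mol O.
Total oxygen = 2.40722 mol. Normalization factor = 12/2.40722 = 4.98500.
Fe per 12 O = 0.36551 × 4.98500 = 1.822.

1.822 Fe apfu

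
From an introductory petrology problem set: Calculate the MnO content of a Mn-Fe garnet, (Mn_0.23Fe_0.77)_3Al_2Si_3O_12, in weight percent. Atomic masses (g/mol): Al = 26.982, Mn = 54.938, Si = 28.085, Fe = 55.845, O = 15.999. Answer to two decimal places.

Formula mass = 497.116 g/mol.
0.69 Mn → 0.6900 mol MnO per formula unit; M(MnO) = 70.937, so MnO mass = 48.947 g.
48.947/497.116 × 100 = 9.85 wt%.

9.85 wt%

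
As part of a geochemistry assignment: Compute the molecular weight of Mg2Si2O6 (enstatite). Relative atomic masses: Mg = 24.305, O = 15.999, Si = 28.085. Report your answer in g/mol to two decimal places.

The formula mass is the sum 2(24.305) + 2(28.085) + 6(15.999).

200.77 g/mol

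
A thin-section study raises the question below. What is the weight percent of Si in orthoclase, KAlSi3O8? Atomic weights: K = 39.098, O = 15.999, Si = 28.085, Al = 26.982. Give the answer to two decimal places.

30.27 mass %

Formula mass = 1*39.098 + 1*26.982 + 3*28.085 + 8*15.999 = 278.327 g/mol, of which 84.255 g is Si.
So Si makes up 84.255/278.327 = 0.3027 of the mass, i.e. 30.27%.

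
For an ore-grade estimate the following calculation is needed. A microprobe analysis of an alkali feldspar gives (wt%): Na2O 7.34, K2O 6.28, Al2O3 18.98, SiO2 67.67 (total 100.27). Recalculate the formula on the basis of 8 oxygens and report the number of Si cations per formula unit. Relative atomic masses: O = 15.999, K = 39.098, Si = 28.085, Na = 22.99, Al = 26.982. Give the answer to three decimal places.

Na2O (M=61.979): mol = 0.11843; Na = 0.23686, O = 0.11843.
K2O (M=94.195): mol = 0.06667; K = 0.13334, O = 0.06667.
Al2O3 (M=101.961): mol = 0.18615; Al = 0.37230, O = 0.55845.
SiO2 (M=60.083): mol = 1.12628; Si = 1.12628, O = 2.25256.
ΣO = 2.99611; factor = 8/ΣO = 2.67013.
Si apfu = 1.12628 × 2.67013 = 3.007.

3.007 Si apfu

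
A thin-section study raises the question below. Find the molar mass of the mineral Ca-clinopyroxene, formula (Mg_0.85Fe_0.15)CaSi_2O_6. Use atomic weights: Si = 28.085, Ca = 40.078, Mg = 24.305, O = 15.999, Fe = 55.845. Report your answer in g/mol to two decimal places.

M = 0.85*24.305 + 0.15*55.845 + 1*40.078 + 2*28.085 + 6*15.999

221.28 g/mol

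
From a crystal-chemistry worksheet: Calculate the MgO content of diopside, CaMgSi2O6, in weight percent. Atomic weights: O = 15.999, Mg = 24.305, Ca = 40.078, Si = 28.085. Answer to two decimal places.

Formula mass = 216.547 g/mol.
1 Mg → 1.0000 mol MgO per formula unit; M(MgO) = 40.304, so MgO mass = 40.304 g.
40.304/216.547 × 100 = 18.61 wt%.

18.61 wt%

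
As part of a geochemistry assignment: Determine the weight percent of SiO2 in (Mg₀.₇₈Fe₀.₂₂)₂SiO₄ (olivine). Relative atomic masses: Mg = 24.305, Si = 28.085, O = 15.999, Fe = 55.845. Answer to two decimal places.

38.87 wt%

Formula mass = 154.569 g/mol.
1 Si → 1.0000 mol SiO2 per formula unit; M(SiO2) = 60.083, so SiO2 mass = 60.083 g.
60.083/154.569 × 100 = 38.87 wt%.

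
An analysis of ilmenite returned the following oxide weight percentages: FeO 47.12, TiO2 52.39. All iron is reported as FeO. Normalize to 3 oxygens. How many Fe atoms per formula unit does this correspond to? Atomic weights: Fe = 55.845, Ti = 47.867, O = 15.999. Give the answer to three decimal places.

47.12 wt% FeO ÷ 71.844 g/mol = 0.65587 mol, giving 0.65587 Fe and 0.65587 O.
52.39 wt% TiO2 ÷ 79.865 g/mol = 0.65598 mol, giving 0.65598 Ti and 1.31196 O.
Oxygen sums to 1.96783; scaling by 3/1.96783 = 1.52452 puts the formula on 3 O.
Fe: 0.65587 × 1.52452 = 1.000 atoms per formula unit.

1.000 Fe apfu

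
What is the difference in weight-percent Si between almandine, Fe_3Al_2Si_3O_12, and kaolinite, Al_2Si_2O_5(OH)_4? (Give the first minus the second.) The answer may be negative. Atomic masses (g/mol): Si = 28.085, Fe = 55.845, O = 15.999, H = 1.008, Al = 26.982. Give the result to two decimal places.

-4.83 percentage points

M(Fe_3Al_2Si_3O_12) = 497.742 g/mol, so wt% Si = 84.255/497.742 × 100 = 16.93%.
M(Al_2Si_2O_5(OH)_4) = 258.157 g/mol, so wt% Si = 56.170/258.157 × 100 = 21.76%.
16.93 − 21.76 = -4.83 pp.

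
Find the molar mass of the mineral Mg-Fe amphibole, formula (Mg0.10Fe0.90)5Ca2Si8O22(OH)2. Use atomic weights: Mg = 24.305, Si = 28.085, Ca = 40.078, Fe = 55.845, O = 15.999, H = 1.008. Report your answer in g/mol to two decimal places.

Mg: 0.50 × 24.305 = 12.1525
Fe: 4.50 × 55.845 = 251.3025
Ca: 2 × 40.078 = 80.1560
Si: 8 × 28.085 = 224.6800
O: 24 × 15.999 = 383.9760
H: 2 × 1.008 = 2.0160
Summing the contributions gives the formula mass.

954.28 g/mol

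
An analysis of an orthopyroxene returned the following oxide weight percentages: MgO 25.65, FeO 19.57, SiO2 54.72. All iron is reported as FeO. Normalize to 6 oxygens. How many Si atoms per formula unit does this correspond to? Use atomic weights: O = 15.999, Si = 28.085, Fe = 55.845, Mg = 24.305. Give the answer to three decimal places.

MgO: 25.65/40.304 = 0.63641 mol → 0.63641 mol Mg, 0.63641 mol O.
FeO: 19.57/71.844 = 0.27240 mol → 0.27240 mol Fe, 0.27240 mol O.
SiO2: 54.72/60.083 = 0.91074 mol → 0.91074 mol Si, 1.82148 mol O.
Total oxygen = 2.73029 mol. Normalization factor = 6/2.73029 = 2.19757.
Si per 6 O = 0.91074 × 2.19757 = 2.001.

2.001 Si apfu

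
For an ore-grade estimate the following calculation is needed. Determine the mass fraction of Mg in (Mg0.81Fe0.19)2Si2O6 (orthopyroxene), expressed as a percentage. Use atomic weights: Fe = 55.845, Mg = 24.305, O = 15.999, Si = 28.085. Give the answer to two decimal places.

Molar mass of (Mg0.81Fe0.19)2Si2O6: 1.62·24.305 + 0.38·55.845 + 2·28.085 + 6·15.999 = 212.759 g/mol.
Mass of Mg per formula unit: 1.62 × 24.305 = 39.374 g.
Weight fraction Mg = 39.374 / 212.759 = 0.1851.

18.51 weight percent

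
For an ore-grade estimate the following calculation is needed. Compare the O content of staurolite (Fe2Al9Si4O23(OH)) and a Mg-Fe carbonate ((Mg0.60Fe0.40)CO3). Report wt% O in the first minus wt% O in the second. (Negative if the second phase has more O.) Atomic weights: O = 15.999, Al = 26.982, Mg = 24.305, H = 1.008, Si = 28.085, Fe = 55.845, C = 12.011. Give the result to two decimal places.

O in Fe2Al9Si4O23(OH): molar mass 851.852 g/mol; 24×15.999 = 383.976 g → 45.08 wt%.
O in (Mg0.60Fe0.40)CO3: molar mass 96.929 g/mol; 3×15.999 = 47.997 g → 49.52 wt%.
Difference = 45.08 − 49.52 = -4.44 percentage points.

-4.44 percentage points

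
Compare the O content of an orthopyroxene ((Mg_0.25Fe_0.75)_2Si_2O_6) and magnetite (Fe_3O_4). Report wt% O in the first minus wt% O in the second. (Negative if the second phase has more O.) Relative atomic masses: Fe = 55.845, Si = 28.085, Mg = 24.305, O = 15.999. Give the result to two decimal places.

O in (Mg_0.25Fe_0.75)_2Si_2O_6: molar mass 248.084 g/mol; 6×15.999 = 95.994 g → 38.69 wt%.
O in Fe_3O_4: molar mass 231.531 g/mol; 4×15.999 = 63.996 g → 27.64 wt%.
Difference = 38.69 − 27.64 = 11.05 percentage points.

11.05 percentage points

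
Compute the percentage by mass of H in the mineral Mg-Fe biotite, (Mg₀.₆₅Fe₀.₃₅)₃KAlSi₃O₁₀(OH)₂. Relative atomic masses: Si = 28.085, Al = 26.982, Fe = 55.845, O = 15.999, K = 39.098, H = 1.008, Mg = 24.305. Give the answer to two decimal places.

M((Mg₀.₆₅Fe₀.₃₅)₃KAlSi₃O₁₀(OH)₂) = 450.371 g/mol.
H contributes 2 × 1.008 = 2.016 g per mole.
2.016/450.371 = 0.0045 → 0.45%.

0.45 weight percent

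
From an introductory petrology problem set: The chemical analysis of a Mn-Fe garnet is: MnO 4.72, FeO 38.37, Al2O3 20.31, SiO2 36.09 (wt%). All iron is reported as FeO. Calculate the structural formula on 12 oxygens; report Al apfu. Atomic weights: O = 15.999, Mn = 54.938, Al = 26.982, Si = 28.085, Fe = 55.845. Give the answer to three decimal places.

1.992 Al apfu

MnO (M=70.937): mol = 0.06654; Mn = 0.06654, O = 0.06654.
FeO (M=71.844): mol = 0.53407; Fe = 0.53407, O = 0.53407.
Al2O3 (M=101.961): mol = 0.19919; Al = 0.39838, O = 0.59757.
SiO2 (M=60.083): mol = 0.60067; Si = 0.60067, O = 1.20134.
ΣO = 2.39952; factor = 12/ΣO = 5.00100.
Al apfu = 0.39838 × 5.00100 = 1.992.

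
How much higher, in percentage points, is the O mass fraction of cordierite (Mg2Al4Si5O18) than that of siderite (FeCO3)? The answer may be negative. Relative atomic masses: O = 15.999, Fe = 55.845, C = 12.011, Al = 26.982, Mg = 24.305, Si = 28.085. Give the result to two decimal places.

First mineral: 287.982 g O in 584.945 g formula = 49.23 wt% O.
Second mineral: 47.997 g O in 115.853 g formula = 41.43 wt% O.
49.23% − 41.43% gives a difference of 7.80 percentage points.

7.80 percentage points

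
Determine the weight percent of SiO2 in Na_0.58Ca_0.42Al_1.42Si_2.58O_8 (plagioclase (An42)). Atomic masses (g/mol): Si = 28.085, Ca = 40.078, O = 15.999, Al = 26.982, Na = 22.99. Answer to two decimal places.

57.64 wt%

Formula mass = 268.933 g/mol.
2.58 Si → 2.5800 mol SiO2 per formula unit; M(SiO2) = 60.083, so SiO2 mass = 155.014 g.
155.014/268.933 × 100 = 57.64 wt%.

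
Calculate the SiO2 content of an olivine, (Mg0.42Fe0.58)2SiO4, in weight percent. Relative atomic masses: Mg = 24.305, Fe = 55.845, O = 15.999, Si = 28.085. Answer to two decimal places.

Molar mass of (Mg0.42Fe0.58)2SiO4 = 0.84×24.305 + 1.16×55.845 + 1×28.085 + 4×15.999 = 177.277 g/mol.
Each formula unit contains 1 Si, equivalent to 1/1 = 1.0000 mol SiO2.
M(SiO2) = 1×28.085 + 2×15.999 = 60.083 g/mol.
Mass of SiO2 per formula unit = 1.0000 × 60.083 = 60.083 g.
SiO2 wt% = 60.083 / 177.277 × 100 = 33.89%.

33.89 wt%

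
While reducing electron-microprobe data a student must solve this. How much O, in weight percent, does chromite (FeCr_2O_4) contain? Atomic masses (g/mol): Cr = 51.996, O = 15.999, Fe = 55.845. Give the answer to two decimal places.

28.59 weight percent

Molar mass of FeCr_2O_4: 1*55.845 + 2*51.996 + 4*15.999 = 223.833 g/mol.
Mass of O per formula unit: 4 × 15.999 = 63.996 g.
Weight fraction O = 63.996 / 223.833 = 0.2859.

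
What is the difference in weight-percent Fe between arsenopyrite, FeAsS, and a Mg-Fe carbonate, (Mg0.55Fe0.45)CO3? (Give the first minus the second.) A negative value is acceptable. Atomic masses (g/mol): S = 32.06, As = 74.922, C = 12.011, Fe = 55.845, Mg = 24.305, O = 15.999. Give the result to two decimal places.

First mineral: 55.845 g Fe in 162.827 g formula = 34.30 wt% Fe.
Second mineral: 25.130 g Fe in 98.506 g formula = 25.51 wt% Fe.
34.30% − 25.51% gives a difference of 8.79 percentage points.

8.79 percentage points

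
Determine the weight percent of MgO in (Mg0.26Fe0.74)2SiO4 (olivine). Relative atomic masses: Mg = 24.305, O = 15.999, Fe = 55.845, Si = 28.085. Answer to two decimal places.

11.19 wt%

Formula mass = 187.370 g/mol.
0.52 Mg → 0.5200 mol MgO per formula unit; M(MgO) = 40.304, so MgO mass = 20.958 g.
20.958/187.370 × 100 = 11.19 wt%.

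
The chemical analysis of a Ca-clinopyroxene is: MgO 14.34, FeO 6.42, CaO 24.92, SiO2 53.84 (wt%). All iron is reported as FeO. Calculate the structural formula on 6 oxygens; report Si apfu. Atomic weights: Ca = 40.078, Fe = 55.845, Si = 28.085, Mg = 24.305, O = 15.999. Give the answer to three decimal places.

MgO: 14.34/40.304 = 0.35580 mol → 0.35580 mol Mg, 0.35580 mol O.
FeO: 6.42/71.844 = 0.08936 mol → 0.08936 mol Fe, 0.08936 mol O.
CaO: 24.92/56.077 = 0.44439 mol → 0.44439 mol Ca, 0.44439 mol O.
SiO2: 53.84/60.083 = 0.89609 mol → 0.89609 mol Si, 1.79218 mol O.
Total oxygen = 2.68173 mol. Normalization factor = 6/2.68173 = 2.23736.
Si per 6 O = 0.89609 × 2.23736 = 2.005.

2.005 Si apfu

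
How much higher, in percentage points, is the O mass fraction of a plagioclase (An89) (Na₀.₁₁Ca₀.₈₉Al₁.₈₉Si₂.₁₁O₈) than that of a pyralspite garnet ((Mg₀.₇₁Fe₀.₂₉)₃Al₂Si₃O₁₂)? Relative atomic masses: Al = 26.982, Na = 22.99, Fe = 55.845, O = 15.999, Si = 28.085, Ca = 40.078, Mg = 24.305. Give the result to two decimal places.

1.71 percentage points

First mineral: 127.992 g O in 276.446 g formula = 46.30 wt% O.
Second mineral: 191.988 g O in 430.562 g formula = 44.59 wt% O.
46.30% − 44.59% gives a difference of 1.71 percentage points.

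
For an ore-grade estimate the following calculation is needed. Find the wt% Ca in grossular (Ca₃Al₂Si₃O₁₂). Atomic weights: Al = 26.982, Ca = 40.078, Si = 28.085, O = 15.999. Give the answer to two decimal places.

26.69 mass %

Molar mass of Ca₃Al₂Si₃O₁₂: 3·40.078 + 2·26.982 + 3·28.085 + 12·15.999 = 450.441 g/mol.
Mass of Ca per formula unit: 3 × 40.078 = 120.234 g.
Weight fraction Ca = 120.234 / 450.441 = 0.2669.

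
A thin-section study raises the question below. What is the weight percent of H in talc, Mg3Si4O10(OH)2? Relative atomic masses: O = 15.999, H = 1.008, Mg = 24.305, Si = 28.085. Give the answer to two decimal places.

0.53 weight percent

M(Mg3Si4O10(OH)2) = 379.259 g/mol.
H contributes 2 × 1.008 = 2.016 g per mole.
2.016/379.259 = 0.0053 → 0.53%.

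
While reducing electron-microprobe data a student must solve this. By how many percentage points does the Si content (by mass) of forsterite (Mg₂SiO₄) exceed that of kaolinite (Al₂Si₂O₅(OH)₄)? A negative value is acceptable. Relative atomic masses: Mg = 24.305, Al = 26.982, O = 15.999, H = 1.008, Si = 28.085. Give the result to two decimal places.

Si in Mg₂SiO₄: molar mass 140.691 g/mol; 1×28.085 = 28.085 g → 19.96 wt%.
Si in Al₂Si₂O₅(OH)₄: molar mass 258.157 g/mol; 2×28.085 = 56.170 g → 21.76 wt%.
Difference = 19.96 − 21.76 = -1.80 percentage points.

-1.80 percentage points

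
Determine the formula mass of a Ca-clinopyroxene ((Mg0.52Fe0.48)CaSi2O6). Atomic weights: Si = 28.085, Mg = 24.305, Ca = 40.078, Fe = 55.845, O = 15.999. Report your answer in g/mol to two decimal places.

The formula mass is the sum 0.52(24.305) + 0.48(55.845) + 1(40.078) + 2(28.085) + 6(15.999).

231.69 g/mol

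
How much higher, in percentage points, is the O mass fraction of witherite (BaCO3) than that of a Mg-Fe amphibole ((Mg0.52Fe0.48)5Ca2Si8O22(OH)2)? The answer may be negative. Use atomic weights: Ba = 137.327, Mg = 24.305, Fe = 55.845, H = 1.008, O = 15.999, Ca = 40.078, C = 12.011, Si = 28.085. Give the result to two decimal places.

O in BaCO3: molar mass 197.335 g/mol; 3×15.999 = 47.997 g → 24.32 wt%.
O in (Mg0.52Fe0.48)5Ca2Si8O22(OH)2: molar mass 888.049 g/mol; 24×15.999 = 383.976 g → 43.24 wt%.
Difference = 24.32 − 43.24 = -18.92 percentage points.

-18.92 percentage points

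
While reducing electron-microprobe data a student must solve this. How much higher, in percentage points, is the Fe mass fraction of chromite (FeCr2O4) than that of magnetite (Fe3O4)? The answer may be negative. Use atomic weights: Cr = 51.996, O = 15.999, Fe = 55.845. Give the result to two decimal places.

Fe in FeCr2O4: molar mass 223.833 g/mol; 1×55.845 = 55.845 g → 24.95 wt%.
Fe in Fe3O4: molar mass 231.531 g/mol; 3×55.845 = 167.535 g → 72.36 wt%.
Difference = 24.95 − 72.36 = -47.41 percentage points.

-47.41 percentage points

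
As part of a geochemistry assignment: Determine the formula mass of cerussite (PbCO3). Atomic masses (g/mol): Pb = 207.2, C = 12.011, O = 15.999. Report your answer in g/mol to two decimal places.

Pb: 1 × 207.2 = 207.2000
C: 1 × 12.011 = 12.0110
O: 3 × 15.999 = 47.9970
Summing the contributions gives the formula mass.

267.21 g/mol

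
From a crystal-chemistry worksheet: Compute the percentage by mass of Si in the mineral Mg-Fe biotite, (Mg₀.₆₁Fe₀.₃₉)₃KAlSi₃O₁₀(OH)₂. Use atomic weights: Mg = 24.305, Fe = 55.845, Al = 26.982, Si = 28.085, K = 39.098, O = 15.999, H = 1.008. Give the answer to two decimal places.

18.55 weight percent

Molar mass of (Mg₀.₆₁Fe₀.₃₉)₃KAlSi₃O₁₀(OH)₂: 1.83·24.305 + 1.17·55.845 + 1·39.098 + 1·26.982 + 3·28.085 + 12·15.999 + 2·1.008 = 454.156 g/mol.
Mass of Si per formula unit: 3 × 28.085 = 84.255 g.
Weight fraction Si = 84.255 / 454.156 = 0.1855.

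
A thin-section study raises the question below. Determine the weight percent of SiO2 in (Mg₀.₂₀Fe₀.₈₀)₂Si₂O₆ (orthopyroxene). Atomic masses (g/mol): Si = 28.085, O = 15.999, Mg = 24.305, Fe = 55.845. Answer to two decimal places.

Formula mass = 251.238 g/mol.
2 Si → 2.0000 mol SiO2 per formula unit; M(SiO2) = 60.083, so SiO2 mass = 120.166 g.
120.166/251.238 × 100 = 47.83 wt%.

47.83 wt%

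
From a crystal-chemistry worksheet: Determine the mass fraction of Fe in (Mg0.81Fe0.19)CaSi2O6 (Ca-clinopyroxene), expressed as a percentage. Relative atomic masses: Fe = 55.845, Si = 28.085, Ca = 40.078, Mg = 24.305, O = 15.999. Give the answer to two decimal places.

4.77 wt%

Molar mass of (Mg0.81Fe0.19)CaSi2O6: 0.81*24.305 + 0.19*55.845 + 1*40.078 + 2*28.085 + 6*15.999 = 222.540 g/mol.
Mass of Fe per formula unit: 0.19 × 55.845 = 10.611 g.
Weight fraction Fe = 10.611 / 222.540 = 0.0477.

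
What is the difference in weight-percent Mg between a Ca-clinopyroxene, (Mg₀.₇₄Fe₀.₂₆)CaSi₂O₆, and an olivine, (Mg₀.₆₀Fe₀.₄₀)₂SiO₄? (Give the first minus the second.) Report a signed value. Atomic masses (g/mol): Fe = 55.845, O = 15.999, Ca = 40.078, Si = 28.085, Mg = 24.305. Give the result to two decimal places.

-9.58 percentage points

Mg in (Mg₀.₇₄Fe₀.₂₆)CaSi₂O₆: molar mass 224.747 g/mol; 0.74×24.305 = 17.986 g → 8.00 wt%.
Mg in (Mg₀.₆₀Fe₀.₄₀)₂SiO₄: molar mass 165.923 g/mol; 1.20×24.305 = 29.166 g → 17.58 wt%.
Difference = 8.00 − 17.58 = -9.58 percentage points.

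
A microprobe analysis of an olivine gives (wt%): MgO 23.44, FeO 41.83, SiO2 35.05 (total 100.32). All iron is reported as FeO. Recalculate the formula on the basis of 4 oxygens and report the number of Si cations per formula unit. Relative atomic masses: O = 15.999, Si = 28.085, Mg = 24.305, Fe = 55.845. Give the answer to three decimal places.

1.001 Si apfu

MgO (M=40.304): mol = 0.58158; Mg = 0.58158, O = 0.58158.
FeO (M=71.844): mol = 0.58223; Fe = 0.58223, O = 0.58223.
SiO2 (M=60.083): mol = 0.58336; Si = 0.58336, O = 1.16672.
ΣO = 2.33053; factor = 4/ΣO = 1.71635.
Si apfu = 0.58336 × 1.71635 = 1.001.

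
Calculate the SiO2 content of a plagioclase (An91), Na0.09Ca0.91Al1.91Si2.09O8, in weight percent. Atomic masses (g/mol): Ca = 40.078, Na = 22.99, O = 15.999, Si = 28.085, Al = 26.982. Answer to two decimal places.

45.37 wt%

Molar mass of Na0.09Ca0.91Al1.91Si2.09O8 = 0.09*22.99 + 0.91*40.078 + 1.91*26.982 + 2.09*28.085 + 8*15.999 = 276.765 g/mol.
Each formula unit contains 2.09 Si, equivalent to 2.09/1 = 2.0900 mol SiO2.
M(SiO2) = 1×28.085 + 2×15.999 = 60.083 g/mol.
Mass of SiO2 per formula unit = 2.0900 × 60.083 = 125.573 g.
SiO2 wt% = 125.573 / 276.765 × 100 = 45.37%.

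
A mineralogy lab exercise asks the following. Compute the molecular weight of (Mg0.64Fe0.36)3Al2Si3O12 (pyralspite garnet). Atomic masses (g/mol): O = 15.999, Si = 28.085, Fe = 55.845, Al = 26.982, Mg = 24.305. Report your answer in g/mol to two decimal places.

437.19 g/mol

M = 1.92*24.305 + 1.08*55.845 + 2*26.982 + 3*28.085 + 12*15.999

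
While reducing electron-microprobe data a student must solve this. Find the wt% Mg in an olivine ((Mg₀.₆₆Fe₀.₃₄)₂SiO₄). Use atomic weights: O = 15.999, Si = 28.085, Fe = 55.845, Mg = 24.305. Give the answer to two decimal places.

19.79 weight percent

Formula mass = 1.32*24.305 + 0.68*55.845 + 1*28.085 + 4*15.999 = 162.138 g/mol, of which 32.083 g is Mg.
So Mg makes up 32.083/162.138 = 0.1979 of the mass, i.e. 19.79%.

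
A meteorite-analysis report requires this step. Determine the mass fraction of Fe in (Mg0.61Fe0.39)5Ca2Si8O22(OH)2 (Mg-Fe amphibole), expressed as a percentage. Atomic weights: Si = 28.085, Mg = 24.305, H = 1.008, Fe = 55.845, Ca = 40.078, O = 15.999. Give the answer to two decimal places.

Formula mass = 3.05*24.305 + 1.95*55.845 + 2*40.078 + 8*28.085 + 24*15.999 + 2*1.008 = 873.856 g/mol, of which 108.898 g is Fe.
So Fe makes up 108.898/873.856 = 0.1246 of the mass, i.e. 12.46%.

12.46 weight percent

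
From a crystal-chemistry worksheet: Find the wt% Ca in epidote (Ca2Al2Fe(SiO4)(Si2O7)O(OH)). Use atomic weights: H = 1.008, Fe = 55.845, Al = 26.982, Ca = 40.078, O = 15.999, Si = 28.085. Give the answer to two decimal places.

Formula mass = 2*40.078 + 2*26.982 + 1*55.845 + 3*28.085 + 13*15.999 + 1*1.008 = 483.215 g/mol, of which 80.156 g is Ca.
So Ca makes up 80.156/483.215 = 0.1659 of the mass, i.e. 16.59%.

16.59 wt%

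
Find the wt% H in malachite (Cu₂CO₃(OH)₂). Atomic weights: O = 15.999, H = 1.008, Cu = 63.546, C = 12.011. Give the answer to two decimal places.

Formula mass = 2*63.546 + 1*12.011 + 5*15.999 + 2*1.008 = 221.114 g/mol, of which 2.016 g is H.
So H makes up 2.016/221.114 = 0.0091 of the mass, i.e. 0.91%.

0.91 mass %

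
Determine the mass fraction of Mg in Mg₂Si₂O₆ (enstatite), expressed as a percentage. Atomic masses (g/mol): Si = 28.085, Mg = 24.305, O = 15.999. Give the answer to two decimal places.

24.21 wt%

Molar mass of Mg₂Si₂O₆: 2*24.305 + 2*28.085 + 6*15.999 = 200.774 g/mol.
Mass of Mg per formula unit: 2 × 24.305 = 48.610 g.
Weight fraction Mg = 48.610 / 200.774 = 0.2421.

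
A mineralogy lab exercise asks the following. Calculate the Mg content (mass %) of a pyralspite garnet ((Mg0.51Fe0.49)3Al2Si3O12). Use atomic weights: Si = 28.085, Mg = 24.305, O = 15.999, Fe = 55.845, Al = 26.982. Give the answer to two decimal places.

8.27 mass %

Molar mass of (Mg0.51Fe0.49)3Al2Si3O12: 1.53*24.305 + 1.47*55.845 + 2*26.982 + 3*28.085 + 12*15.999 = 449.486 g/mol.
Mass of Mg per formula unit: 1.53 × 24.305 = 37.187 g.
Weight fraction Mg = 37.187 / 449.486 = 0.0827.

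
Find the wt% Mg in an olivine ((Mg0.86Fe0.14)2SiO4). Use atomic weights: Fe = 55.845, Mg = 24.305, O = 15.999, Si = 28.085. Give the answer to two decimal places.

Formula mass = 1.72*24.305 + 0.28*55.845 + 1*28.085 + 4*15.999 = 149.522 g/mol, of which 41.805 g is Mg.
So Mg makes up 41.805/149.522 = 0.2796 of the mass, i.e. 27.96%.

27.96 weight percent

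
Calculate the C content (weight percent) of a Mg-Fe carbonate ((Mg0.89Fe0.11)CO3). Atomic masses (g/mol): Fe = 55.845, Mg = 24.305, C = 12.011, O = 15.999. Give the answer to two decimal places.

13.68 weight percent

Formula mass = 0.89·24.305 + 0.11·55.845 + 1·12.011 + 3·15.999 = 87.782 g/mol, of which 12.011 g is C.
So C makes up 12.011/87.782 = 0.1368 of the mass, i.e. 13.68%.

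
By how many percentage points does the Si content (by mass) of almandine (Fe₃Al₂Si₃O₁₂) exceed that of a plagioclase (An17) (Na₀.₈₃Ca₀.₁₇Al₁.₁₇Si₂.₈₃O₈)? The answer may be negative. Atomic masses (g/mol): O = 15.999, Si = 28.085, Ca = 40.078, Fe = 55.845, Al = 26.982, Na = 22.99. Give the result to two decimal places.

First mineral: 84.255 g Si in 497.742 g formula = 16.93 wt% Si.
Second mineral: 79.481 g Si in 264.936 g formula = 30.00 wt% Si.
16.93% − 30.00% gives a difference of -13.07 percentage points.

-13.07 percentage points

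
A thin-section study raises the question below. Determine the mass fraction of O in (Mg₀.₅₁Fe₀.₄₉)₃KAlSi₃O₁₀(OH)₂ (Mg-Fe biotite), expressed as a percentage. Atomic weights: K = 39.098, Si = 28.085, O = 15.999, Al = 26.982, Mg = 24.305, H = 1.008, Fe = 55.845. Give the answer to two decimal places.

41.41 weight percent

Molar mass of (Mg₀.₅₁Fe₀.₄₉)₃KAlSi₃O₁₀(OH)₂: 1.53×24.305 + 1.47×55.845 + 1×39.098 + 1×26.982 + 3×28.085 + 12×15.999 + 2×1.008 = 463.618 g/mol.
Mass of O per formula unit: 12 × 15.999 = 191.988 g.
Weight fraction O = 191.988 / 463.618 = 0.4141.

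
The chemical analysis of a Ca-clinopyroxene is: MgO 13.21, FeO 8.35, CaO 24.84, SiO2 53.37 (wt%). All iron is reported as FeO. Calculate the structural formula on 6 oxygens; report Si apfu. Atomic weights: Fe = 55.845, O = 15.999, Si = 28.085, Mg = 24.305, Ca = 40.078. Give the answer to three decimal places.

2.001 Si apfu

MgO (M=40.304): mol = 0.32776; Mg = 0.32776, O = 0.32776.
FeO (M=71.844): mol = 0.11622; Fe = 0.11622, O = 0.11622.
CaO (M=56.077): mol = 0.44296; Ca = 0.44296, O = 0.44296.
SiO2 (M=60.083): mol = 0.88827; Si = 0.88827, O = 1.77654.
ΣO = 2.66348; factor = 6/ΣO = 2.25269.
Si apfu = 0.88827 × 2.25269 = 2.001.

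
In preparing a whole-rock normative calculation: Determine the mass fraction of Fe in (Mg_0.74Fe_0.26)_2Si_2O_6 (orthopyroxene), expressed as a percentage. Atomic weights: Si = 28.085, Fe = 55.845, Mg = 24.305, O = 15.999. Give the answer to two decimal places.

M((Mg_0.74Fe_0.26)_2Si_2O_6) = 217.175 g/mol.
Fe contributes 0.52 × 55.845 = 29.039 g per mole.
29.039/217.175 = 0.1337 → 13.37%.

13.37 weight percent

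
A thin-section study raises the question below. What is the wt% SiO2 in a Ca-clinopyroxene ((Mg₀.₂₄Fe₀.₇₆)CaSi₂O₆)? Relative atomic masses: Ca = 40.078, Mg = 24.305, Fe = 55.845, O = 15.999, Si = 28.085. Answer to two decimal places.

Formula mass = 240.517 g/mol.
2 Si → 2.0000 mol SiO2 per formula unit; M(SiO2) = 60.083, so SiO2 mass = 120.166 g.
120.166/240.517 × 100 = 49.96 wt%.

49.96 wt%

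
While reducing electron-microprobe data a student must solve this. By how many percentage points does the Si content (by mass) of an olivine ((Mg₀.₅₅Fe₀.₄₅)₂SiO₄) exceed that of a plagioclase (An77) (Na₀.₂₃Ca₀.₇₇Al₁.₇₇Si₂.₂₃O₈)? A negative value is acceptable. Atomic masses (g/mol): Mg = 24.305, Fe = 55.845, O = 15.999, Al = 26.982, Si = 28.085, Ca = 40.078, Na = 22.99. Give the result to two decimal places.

-6.20 percentage points

Si in (Mg₀.₅₅Fe₀.₄₅)₂SiO₄: molar mass 169.077 g/mol; 1×28.085 = 28.085 g → 16.61 wt%.
Si in Na₀.₂₃Ca₀.₇₇Al₁.₇₇Si₂.₂₃O₈: molar mass 274.527 g/mol; 2.23×28.085 = 62.630 g → 22.81 wt%.
Difference = 16.61 − 22.81 = -6.20 percentage points.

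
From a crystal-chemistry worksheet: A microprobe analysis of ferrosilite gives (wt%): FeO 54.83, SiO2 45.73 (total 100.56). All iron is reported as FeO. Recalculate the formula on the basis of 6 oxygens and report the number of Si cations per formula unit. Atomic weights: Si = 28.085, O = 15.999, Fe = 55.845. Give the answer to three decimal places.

54.83 wt% FeO ÷ 71.844 g/mol = 0.76318 mol, giving 0.76318 Fe and 0.76318 O.
45.73 wt% SiO2 ÷ 60.083 g/mol = 0.76111 mol, giving 0.76111 Si and 1.52222 O.
Oxygen sums to 2.28540; scaling by 6/2.28540 = 2.62536 puts the formula on 6 O.
Si: 0.76111 × 2.62536 = 1.998 atoms per formula unit.

1.998 Si apfu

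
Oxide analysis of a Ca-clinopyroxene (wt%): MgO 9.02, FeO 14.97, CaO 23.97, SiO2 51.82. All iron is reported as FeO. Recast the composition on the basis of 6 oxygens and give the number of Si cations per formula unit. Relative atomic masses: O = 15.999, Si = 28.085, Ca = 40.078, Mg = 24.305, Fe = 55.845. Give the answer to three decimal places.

2.002 Si apfu

MgO (M=40.304): mol = 0.22380; Mg = 0.22380, O = 0.22380.
FeO (M=71.844): mol = 0.20837; Fe = 0.20837, O = 0.20837.
CaO (M=56.077): mol = 0.42745; Ca = 0.42745, O = 0.42745.
SiO2 (M=60.083): mol = 0.86247; Si = 0.86247, O = 1.72494.
ΣO = 2.58456; factor = 6/ΣO = 2.32148.
Si apfu = 0.86247 × 2.32148 = 2.002.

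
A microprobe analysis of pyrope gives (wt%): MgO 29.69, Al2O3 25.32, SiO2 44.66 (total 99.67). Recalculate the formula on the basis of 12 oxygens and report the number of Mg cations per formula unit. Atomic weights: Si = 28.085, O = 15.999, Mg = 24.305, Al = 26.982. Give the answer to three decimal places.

2.978 Mg apfu

29.69 wt% MgO ÷ 40.304 g/mol = 0.73665 mol, giving 0.73665 Mg and 0.73665 O.
25.32 wt% Al2O3 ÷ 101.961 g/mol = 0.24833 mol, giving 0.49666 Al and 0.74499 O.
44.66 wt% SiO2 ÷ 60.083 g/mol = 0.74331 mol, giving 0.74331 Si and 1.48662 O.
Oxygen sums to 2.96826; scaling by 12/2.96826 = 4.04277 puts the formula on 12 O.
Mg: 0.73665 × 4.04277 = 2.978 atoms per formula unit.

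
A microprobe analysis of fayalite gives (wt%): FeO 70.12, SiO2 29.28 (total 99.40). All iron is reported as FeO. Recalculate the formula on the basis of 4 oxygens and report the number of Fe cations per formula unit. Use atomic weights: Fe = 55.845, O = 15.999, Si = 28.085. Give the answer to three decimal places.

FeO: 70.12/71.844 = 0.97600 mol → 0.97600 mol Fe, 0.97600 mol O.
SiO2: 29.28/60.083 = 0.48733 mol → 0.48733 mol Si, 0.97466 mol O.
Total oxygen = 1.95066 mol. Normalization factor = 4/1.95066 = 2.05059.
Fe per 4 O = 0.97600 × 2.05059 = 2.001.

2.001 Fe apfu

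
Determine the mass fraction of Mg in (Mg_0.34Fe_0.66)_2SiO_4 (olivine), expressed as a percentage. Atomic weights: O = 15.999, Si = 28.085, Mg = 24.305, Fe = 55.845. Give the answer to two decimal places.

Formula mass = 0.68*24.305 + 1.32*55.845 + 1*28.085 + 4*15.999 = 182.324 g/mol, of which 16.527 g is Mg.
So Mg makes up 16.527/182.324 = 0.0906 of the mass, i.e. 9.06%.

9.06 mass %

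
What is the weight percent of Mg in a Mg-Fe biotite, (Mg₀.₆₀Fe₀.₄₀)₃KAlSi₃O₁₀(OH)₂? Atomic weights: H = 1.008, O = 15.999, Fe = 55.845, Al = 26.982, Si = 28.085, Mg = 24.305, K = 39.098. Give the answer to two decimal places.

M((Mg₀.₆₀Fe₀.₄₀)₃KAlSi₃O₁₀(OH)₂) = 455.102 g/mol.
Mg contributes 1.80 × 24.305 = 43.749 g per mole.
43.749/455.102 = 0.0961 → 9.61%.

9.61 wt%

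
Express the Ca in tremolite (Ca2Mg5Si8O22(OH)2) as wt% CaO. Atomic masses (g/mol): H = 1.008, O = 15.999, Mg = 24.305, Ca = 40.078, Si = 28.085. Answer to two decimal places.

M(Ca2Mg5Si8O22(OH)2) = 812.353 g/mol; M(CaO) = 56.077 g/mol.
Moles CaO per formula unit = 2 Ca ÷ 1 = 2.0000.
CaO fraction = (2.0000 × 56.077) / 812.353 = 112.154/812.353 = 0.1381.

13.81 wt%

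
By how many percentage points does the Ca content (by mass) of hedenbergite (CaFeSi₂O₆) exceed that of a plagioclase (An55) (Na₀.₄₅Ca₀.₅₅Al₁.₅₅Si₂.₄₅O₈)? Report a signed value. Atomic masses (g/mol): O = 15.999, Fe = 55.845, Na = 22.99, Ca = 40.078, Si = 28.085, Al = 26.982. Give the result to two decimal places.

First mineral: 40.078 g Ca in 248.087 g formula = 16.15 wt% Ca.
Second mineral: 22.043 g Ca in 271.011 g formula = 8.13 wt% Ca.
16.15% − 8.13% gives a difference of 8.02 percentage points.

8.02 percentage points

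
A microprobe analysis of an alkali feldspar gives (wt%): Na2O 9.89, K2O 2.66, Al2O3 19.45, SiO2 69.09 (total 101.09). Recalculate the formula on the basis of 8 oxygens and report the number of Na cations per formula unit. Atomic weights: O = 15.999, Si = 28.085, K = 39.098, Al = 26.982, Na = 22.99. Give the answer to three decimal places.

Na2O (M=61.979): mol = 0.15957; Na = 0.31914, O = 0.15957.
K2O (M=94.195): mol = 0.02824; K = 0.05648, O = 0.02824.
Al2O3 (M=101.961): mol = 0.19076; Al = 0.38152, O = 0.57228.
SiO2 (M=60.083): mol = 1.14991; Si = 1.14991, O = 2.29982.
ΣO = 3.05991; factor = 8/ΣO = 2.61446.
Na apfu = 0.31914 × 2.61446 = 0.834.

0.834 Na apfu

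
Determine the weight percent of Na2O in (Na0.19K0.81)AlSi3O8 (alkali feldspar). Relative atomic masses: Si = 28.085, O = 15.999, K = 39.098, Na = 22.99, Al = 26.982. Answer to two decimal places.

Molar mass of (Na0.19K0.81)AlSi3O8 = 0.19×22.99 + 0.81×39.098 + 1×26.982 + 3×28.085 + 8×15.999 = 275.266 g/mol.
Each formula unit contains 0.19 Na, equivalent to 0.19/2 = 0.0950 mol Na2O.
M(Na2O) = 2×22.99 + 1×15.999 = 61.979 g/mol.
Mass of Na2O per formula unit = 0.0950 × 61.979 = 5.888 g.
Na2O wt% = 5.888 / 275.266 × 100 = 2.14%.

2.14 wt%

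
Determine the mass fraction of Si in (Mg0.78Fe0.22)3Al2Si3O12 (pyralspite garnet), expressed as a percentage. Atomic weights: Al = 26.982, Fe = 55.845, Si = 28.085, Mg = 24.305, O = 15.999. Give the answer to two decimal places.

19.87 mass %

Formula mass = 2.34×24.305 + 0.66×55.845 + 2×26.982 + 3×28.085 + 12×15.999 = 423.938 g/mol, of which 84.255 g is Si.
So Si makes up 84.255/423.938 = 0.1987 of the mass, i.e. 19.87%.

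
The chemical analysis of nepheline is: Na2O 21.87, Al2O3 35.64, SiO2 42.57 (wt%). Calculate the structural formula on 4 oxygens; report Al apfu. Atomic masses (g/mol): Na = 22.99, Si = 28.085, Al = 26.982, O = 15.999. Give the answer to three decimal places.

Na2O: 21.87/61.979 = 0.35286 mol → 0.70572 mol Na, 0.35286 mol O.
Al2O3: 35.64/101.961 = 0.34955 mol → 0.69910 mol Al, 1.04865 mol O.
SiO2: 42.57/60.083 = 0.70852 mol → 0.70852 mol Si, 1.41704 mol O.
Total oxygen = 2.81855 mol. Normalization factor = 4/2.81855 = 1.41917.
Al per 4 O = 0.69910 × 1.41917 = 0.992.

0.992 Al apfu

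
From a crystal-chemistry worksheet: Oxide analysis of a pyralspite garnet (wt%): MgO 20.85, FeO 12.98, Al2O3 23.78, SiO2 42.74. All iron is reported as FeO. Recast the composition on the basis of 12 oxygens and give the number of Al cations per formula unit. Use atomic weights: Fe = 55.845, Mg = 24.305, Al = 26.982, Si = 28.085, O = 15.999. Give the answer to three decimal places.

1.985 Al apfu

20.85 wt% MgO ÷ 40.304 g/mol = 0.51732 mol, giving 0.51732 Mg and 0.51732 O.
12.98 wt% FeO ÷ 71.844 g/mol = 0.18067 mol, giving 0.18067 Fe and 0.18067 O.
23.78 wt% Al2O3 ÷ 101.961 g/mol = 0.23323 mol, giving 0.46646 Al and 0.69969 O.
42.74 wt% SiO2 ÷ 60.083 g/mol = 0.71135 mol, giving 0.71135 Si and 1.42270 O.
Oxygen sums to 2.82038; scaling by 12/2.82038 = 4.25475 puts the formula on 12 O.
Al: 0.46646 × 4.25475 = 1.985 atoms per formula unit.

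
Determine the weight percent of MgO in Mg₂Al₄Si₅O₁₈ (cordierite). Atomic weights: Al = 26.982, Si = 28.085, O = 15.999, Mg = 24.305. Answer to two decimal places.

13.78 wt%

Formula mass = 584.945 g/mol.
2 Mg → 2.0000 mol MgO per formula unit; M(MgO) = 40.304, so MgO mass = 80.608 g.
80.608/584.945 × 100 = 13.78 wt%.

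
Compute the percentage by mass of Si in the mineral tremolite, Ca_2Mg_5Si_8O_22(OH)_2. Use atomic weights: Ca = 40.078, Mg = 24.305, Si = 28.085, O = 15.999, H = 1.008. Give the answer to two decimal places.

M(Ca_2Mg_5Si_8O_22(OH)_2) = 812.353 g/mol.
Si contributes 8 × 28.085 = 224.680 g per mole.
224.680/812.353 = 0.2766 → 27.66%.

27.66 wt%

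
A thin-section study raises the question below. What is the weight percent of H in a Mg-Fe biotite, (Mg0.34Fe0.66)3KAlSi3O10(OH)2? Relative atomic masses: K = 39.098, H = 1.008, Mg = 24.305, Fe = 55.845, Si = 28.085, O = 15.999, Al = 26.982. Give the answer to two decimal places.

Molar mass of (Mg0.34Fe0.66)3KAlSi3O10(OH)2: 1.02×24.305 + 1.98×55.845 + 1×39.098 + 1×26.982 + 3×28.085 + 12×15.999 + 2×1.008 = 479.703 g/mol.
Mass of H per formula unit: 2 × 1.008 = 2.016 g.
Weight fraction H = 2.016 / 479.703 = 0.0042.

0.42 mass %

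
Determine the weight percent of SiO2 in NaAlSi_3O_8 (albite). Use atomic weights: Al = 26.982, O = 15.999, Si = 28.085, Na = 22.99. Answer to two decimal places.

68.74 wt%

Molar mass of NaAlSi_3O_8 = 1*22.99 + 1*26.982 + 3*28.085 + 8*15.999 = 262.219 g/mol.
Each formula unit contains 3 Si, equivalent to 3/1 = 3.0000 mol SiO2.
M(SiO2) = 1×28.085 + 2×15.999 = 60.083 g/mol.
Mass of SiO2 per formula unit = 3.0000 × 60.083 = 180.249 g.
SiO2 wt% = 180.249 / 262.219 × 100 = 68.74%.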